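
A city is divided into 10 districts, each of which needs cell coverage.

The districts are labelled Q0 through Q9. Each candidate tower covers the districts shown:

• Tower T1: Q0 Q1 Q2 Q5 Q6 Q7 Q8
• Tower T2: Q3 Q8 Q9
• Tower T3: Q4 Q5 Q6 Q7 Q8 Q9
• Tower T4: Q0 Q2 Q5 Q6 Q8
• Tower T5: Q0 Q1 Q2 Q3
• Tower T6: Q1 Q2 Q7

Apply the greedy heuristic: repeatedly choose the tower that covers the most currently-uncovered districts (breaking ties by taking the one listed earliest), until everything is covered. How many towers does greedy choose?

3

Greedy: pick T1 (covers 7 new) → pick T2 (covers 2 new) → pick T3 (covers 1 new). Total picks: 3.
(The true minimum cover uses only 2 towers, so greedy is not optimal here.)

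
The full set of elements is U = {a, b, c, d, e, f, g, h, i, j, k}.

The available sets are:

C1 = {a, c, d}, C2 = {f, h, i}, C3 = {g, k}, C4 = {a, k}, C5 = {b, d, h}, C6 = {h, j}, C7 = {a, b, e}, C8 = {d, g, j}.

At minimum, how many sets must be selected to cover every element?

5

Take {C1, C2, C4, C7, C8}. Their union is {a, b, c, d, e, f, g, h, i, j, k}, which is all 11 elements.
No 4 of the 8 sets cover everything (all 70 combinations miss at least one element), so 5 is optimal.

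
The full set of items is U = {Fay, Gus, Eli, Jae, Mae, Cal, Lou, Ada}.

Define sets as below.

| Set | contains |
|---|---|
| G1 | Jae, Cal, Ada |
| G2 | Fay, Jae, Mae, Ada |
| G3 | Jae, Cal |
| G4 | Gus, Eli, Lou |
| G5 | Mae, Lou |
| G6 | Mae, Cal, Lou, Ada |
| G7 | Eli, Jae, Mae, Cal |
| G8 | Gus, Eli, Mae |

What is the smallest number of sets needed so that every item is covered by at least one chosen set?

3

G1 and G2 and G4 together: G1 ∪ G2 ∪ G4 = {Fay, Gus, Eli, Jae, Mae, Cal, Lou, Ada} — every item is covered.
Only G2 contains Fay, so G2 is forced; the remaining 4 items need at least 2 more sets (each remaining set adds at most 3) — so at least 3 sets are needed, and 3 is optimal.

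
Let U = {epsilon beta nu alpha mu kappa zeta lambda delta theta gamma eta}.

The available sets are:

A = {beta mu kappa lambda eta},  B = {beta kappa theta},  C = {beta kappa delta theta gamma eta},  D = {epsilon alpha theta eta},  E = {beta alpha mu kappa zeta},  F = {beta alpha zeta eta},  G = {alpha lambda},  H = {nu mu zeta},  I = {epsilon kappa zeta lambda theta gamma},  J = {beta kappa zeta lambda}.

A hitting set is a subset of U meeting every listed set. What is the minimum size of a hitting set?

3

T = {alpha, mu, kappa} meets every set (each contains at least one member of T), and |T| = 3.
The sets B, G, H are pairwise disjoint, so any hitting set needs a separate element for each — at least 3. Hence 3 is optimal.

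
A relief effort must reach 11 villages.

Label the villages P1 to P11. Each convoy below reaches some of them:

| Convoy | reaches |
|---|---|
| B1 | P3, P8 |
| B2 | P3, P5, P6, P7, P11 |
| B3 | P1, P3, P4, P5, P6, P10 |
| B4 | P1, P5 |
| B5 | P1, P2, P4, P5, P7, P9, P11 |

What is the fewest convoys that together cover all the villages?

Take {B1, B3, B5}. Their union is {P1, P2, P3, P4, P5, P6, P7, P8, P9, P10, P11}, which is all 11 villages.
Only B5 contains P2, so B5 is forced; the remaining 4 villages need at least 2 more convoys (each remaining convoy adds at most 3) — so at least 3 convoys are needed, and 3 is optimal.

3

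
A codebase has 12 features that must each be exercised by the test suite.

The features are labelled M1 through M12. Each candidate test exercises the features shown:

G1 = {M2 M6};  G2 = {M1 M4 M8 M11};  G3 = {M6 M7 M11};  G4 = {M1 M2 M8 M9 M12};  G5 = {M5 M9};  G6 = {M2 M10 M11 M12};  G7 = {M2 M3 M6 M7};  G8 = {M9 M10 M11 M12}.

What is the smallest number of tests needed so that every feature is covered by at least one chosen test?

Take {G2, G5, G6, G7}. Their union is {M1, M2, M3, M4, M5, M6, M7, M8, M9, M10, M11, M12}, which is all 12 features.
Only G5 contains M5, so G5 is forced; the remaining 10 features need at least 3 more tests (each remaining test adds at most 4) — so at least 4 tests are needed, and 4 is optimal.

4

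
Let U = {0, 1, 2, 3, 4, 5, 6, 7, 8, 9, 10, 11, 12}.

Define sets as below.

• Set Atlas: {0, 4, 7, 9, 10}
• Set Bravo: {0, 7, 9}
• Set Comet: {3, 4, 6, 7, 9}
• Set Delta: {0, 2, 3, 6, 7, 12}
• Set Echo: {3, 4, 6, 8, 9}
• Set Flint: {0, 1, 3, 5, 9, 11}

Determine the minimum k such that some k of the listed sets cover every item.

4

Atlas, Delta, Echo, and Flint cover everything between them: the union {0, 1, 2, 3, 4, 5, 6, 7, 8, 9, 10, 11, 12} is all of U.
No 3 of the 6 sets cover everything (all 20 combinations miss at least one item), so 4 is optimal.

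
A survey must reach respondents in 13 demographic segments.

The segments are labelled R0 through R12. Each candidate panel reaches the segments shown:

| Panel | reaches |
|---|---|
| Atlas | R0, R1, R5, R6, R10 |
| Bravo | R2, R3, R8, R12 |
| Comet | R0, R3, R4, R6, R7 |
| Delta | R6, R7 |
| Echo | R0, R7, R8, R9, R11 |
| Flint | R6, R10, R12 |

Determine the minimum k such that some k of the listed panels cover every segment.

4

Take {Atlas, Bravo, Comet, Echo}. Their union is {R0, R1, R2, R3, R4, R5, R6, R7, R8, R9, R10, R11, R12}, which is all 13 segments.
Only Comet contains R4, so Comet is forced; the remaining 8 segments need at least 3 more panels (each remaining panel adds at most 3) — so at least 4 panels are needed, and 4 is optimal.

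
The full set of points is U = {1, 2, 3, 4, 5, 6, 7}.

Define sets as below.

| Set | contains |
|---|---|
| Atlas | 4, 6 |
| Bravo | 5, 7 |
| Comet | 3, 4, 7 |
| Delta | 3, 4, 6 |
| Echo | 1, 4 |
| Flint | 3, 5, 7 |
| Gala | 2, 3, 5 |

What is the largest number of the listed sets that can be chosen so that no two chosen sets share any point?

Atlas, Gala are pairwise disjoint (Atlas={4,6}; Gala={2,3,5}).
Every remaining set overlaps one of these, and no 3 of the listed sets are pairwise disjoint, so 2 is the maximum.

2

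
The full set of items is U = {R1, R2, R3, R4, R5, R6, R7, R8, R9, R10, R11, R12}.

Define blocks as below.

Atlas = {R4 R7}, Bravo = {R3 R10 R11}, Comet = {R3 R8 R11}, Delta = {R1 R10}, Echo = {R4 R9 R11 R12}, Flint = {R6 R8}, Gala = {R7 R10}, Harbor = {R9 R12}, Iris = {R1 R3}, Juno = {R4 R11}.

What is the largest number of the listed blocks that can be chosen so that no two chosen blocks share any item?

5

Flint, Gala, Harbor, Iris, Juno are pairwise disjoint (Flint={R6,R8}; Gala={R7,R10}; Harbor={R9,R12}; Iris={R1,R3}; Juno={R4,R11}).
Every remaining block overlaps one of these, and no 6 of the listed blocks are pairwise disjoint, so 5 is the maximum.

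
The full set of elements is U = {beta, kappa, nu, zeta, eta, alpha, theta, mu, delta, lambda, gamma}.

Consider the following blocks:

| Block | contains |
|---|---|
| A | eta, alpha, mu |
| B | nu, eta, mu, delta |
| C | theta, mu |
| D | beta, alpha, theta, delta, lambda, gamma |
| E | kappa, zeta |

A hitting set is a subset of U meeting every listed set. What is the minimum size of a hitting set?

H = {zeta, mu, delta} meets every block (each contains at least one member of H), and |H| = 3.
No choice of 2 elements meets every block, so 3 is the minimum.

3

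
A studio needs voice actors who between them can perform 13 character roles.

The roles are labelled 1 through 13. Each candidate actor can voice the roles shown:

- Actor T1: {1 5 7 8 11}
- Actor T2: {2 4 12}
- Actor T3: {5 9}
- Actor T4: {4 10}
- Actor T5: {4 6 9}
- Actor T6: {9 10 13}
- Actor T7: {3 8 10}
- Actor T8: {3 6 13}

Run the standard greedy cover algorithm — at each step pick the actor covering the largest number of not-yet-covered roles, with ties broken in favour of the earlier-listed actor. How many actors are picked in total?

Greedy: pick T1 (covers 5 new) → pick T2 (covers 3 new) → pick T6 (covers 3 new) → pick T8 (covers 2 new). Total picks: 4.

4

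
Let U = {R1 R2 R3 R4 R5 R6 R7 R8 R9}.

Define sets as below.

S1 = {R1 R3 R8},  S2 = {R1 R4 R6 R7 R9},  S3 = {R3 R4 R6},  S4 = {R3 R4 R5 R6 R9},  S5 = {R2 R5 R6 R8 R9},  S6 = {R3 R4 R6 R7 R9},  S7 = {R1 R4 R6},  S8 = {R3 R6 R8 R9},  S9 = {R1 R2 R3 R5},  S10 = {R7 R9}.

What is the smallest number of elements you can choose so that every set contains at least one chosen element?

3

Take H = {R3, R6, R7}. Each listed set contains at least one of these, so H is a hitting set of size 3.
No choice of 2 elements meets every set, so 3 is the minimum.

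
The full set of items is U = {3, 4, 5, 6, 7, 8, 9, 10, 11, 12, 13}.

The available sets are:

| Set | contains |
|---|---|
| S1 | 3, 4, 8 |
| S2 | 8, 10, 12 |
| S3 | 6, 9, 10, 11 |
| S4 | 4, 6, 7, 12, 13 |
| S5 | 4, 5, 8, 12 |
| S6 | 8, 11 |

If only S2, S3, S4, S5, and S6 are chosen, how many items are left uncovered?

1

Union of S2, S3, S4, S5, S6 = {4, 5, 6, 7, 8, 9, 10, 11, 12, 13}.
Not covered: 3 — 1 item.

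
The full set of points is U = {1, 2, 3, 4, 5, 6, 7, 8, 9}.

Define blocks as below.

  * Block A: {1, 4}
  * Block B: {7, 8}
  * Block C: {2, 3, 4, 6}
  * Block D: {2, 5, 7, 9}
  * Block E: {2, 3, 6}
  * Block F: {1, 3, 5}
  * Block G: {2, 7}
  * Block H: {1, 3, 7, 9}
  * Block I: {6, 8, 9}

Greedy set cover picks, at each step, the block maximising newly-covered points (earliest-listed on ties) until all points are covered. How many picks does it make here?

4

Greedy: pick C (covers 4 new) → pick D (covers 3 new) → pick A (covers 1 new) → pick B (covers 1 new). Total picks: 4.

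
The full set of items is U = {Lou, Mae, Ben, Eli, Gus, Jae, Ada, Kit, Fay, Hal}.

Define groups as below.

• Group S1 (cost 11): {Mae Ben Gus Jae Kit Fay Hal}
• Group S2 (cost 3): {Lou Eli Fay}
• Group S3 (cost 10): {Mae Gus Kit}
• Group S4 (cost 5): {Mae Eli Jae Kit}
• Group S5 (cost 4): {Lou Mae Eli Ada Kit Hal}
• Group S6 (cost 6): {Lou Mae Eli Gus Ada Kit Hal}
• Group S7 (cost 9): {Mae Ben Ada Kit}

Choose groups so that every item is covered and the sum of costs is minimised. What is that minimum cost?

15

S1, S5 together cover every item (S1 ∪ S5 = {Lou, Mae, Ben, Eli, Gus, Jae, Ada, Kit, Fay, Hal}); total cost 11 + 4 = 15.
No covering selection has total cost below 15.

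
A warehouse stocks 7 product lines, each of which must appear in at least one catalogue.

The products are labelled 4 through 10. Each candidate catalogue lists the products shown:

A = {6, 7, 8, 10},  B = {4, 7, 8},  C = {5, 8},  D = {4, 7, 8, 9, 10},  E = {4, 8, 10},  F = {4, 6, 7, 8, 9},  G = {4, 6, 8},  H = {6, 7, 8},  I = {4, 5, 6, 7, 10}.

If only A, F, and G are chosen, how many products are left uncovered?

1

Union of A, F, G = {4, 6, 7, 8, 9, 10}.
Not covered: 5 — 1 product.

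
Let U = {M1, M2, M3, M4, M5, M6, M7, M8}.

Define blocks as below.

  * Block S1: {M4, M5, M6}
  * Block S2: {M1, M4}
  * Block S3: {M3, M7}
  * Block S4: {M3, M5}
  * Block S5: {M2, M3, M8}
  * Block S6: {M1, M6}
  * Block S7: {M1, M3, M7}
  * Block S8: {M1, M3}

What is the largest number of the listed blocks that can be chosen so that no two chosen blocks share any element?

2

S5, S6 are pairwise disjoint (S5={M2,M3,M8}; S6={M1,M6}).
Every remaining block overlaps one of these, and no 3 of the listed blocks are pairwise disjoint, so 2 is the maximum.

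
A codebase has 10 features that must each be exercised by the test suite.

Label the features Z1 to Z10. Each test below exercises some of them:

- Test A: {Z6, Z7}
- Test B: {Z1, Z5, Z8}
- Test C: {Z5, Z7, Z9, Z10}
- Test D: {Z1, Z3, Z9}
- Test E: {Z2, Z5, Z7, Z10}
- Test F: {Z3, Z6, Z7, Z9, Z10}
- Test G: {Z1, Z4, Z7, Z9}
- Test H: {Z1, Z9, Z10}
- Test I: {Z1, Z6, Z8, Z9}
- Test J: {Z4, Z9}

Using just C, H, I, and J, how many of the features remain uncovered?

2

Union of C, H, I, J = {Z1, Z4, Z5, Z6, Z7, Z8, Z9, Z10}.
Not covered: Z2, Z3 — 2 features.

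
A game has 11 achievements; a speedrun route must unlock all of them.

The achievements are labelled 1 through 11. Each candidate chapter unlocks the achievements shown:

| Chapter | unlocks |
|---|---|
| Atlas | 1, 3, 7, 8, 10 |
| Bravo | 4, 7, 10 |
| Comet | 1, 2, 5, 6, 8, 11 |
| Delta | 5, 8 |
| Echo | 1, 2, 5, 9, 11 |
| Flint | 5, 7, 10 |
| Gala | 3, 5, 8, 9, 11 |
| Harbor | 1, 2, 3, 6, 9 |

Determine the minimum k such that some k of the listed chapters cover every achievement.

Take {Bravo, Gala, Harbor}. Their union is {1, 2, 3, 4, 5, 6, 7, 8, 9, 10, 11}, which is all 11 achievements.
Only Bravo contains 4, so Bravo is forced; the remaining 8 achievements need at least 2 more chapters (each remaining chapter adds at most 6) — so at least 3 chapters are needed, and 3 is optimal.

3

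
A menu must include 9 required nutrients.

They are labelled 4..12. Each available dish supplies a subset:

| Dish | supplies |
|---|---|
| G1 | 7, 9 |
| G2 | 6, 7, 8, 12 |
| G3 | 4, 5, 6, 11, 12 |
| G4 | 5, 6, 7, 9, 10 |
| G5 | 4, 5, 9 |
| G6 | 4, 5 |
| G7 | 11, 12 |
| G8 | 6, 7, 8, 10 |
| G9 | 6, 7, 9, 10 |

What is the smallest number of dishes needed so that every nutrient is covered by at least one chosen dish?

G1 and G3 and G8 together: G1 ∪ G3 ∪ G8 = {4, 5, 6, 7, 8, 9, 10, 11, 12} — every nutrient is covered.
No 2 of the 9 dishes cover everything (all 36 combinations miss at least one nutrient), so 3 is optimal.

3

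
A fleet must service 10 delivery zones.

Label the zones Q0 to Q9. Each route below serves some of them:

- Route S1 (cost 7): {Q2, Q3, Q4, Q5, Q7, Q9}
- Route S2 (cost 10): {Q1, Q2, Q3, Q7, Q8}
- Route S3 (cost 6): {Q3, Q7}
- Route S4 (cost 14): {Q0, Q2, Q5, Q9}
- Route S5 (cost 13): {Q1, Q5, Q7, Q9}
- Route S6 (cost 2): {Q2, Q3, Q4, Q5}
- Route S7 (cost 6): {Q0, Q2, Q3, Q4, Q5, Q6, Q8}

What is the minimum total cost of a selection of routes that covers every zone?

S5, S7 together cover every zone (S5 ∪ S7 = {Q0, Q1, Q2, Q3, Q4, Q5, Q6, Q7, Q8, Q9}); total cost 13 + 6 = 19.
The greedy pick S6, S7, S1, S2 costs 25; no covering selection beats 19.

19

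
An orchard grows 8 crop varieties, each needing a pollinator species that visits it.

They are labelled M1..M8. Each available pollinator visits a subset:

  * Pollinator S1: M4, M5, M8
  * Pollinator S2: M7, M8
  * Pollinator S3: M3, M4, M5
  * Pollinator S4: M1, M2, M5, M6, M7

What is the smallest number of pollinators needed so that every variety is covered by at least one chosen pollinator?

3

Take {S2, S3, S4}. Their union is {M1, M2, M3, M4, M5, M6, M7, M8}, which is all 8 varieties.
Only S4 contains M1, so S4 is forced; the remaining 3 varieties need at least 2 more pollinators (each remaining pollinator adds at most 2) — so at least 3 pollinators are needed, and 3 is optimal.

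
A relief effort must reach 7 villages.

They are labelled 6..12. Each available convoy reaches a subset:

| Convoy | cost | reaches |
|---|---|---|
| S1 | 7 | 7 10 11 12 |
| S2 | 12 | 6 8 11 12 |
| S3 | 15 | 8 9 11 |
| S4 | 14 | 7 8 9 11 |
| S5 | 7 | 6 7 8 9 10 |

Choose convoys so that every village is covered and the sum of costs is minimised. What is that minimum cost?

S1, S5 together cover every village (S1 ∪ S5 = {6, 7, 8, 9, 10, 11, 12}); total cost 7 + 7 = 14.
No covering selection has total cost below 14.

14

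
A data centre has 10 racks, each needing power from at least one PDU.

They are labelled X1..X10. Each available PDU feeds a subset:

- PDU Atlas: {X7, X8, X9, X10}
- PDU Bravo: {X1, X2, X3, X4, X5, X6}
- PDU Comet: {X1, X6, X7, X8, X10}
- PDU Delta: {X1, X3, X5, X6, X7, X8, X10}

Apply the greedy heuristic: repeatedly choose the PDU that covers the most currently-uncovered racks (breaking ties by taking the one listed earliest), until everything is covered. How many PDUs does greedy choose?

Greedy: pick Delta (covers 7 new) → pick Bravo (covers 2 new) → pick Atlas (covers 1 new). Total picks: 3.
(The true minimum cover uses only 2 PDUs, so greedy is not optimal here.)

3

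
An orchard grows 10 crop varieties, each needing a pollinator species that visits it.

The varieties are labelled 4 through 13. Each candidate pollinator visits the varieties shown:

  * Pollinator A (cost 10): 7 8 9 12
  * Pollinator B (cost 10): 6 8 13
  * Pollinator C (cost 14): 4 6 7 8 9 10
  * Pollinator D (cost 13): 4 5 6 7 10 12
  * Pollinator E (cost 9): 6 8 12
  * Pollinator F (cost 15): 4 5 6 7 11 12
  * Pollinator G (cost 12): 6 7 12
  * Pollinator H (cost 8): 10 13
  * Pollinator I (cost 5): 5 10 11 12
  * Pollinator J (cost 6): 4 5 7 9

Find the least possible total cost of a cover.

21

B, I, J together cover every variety (B ∪ I ∪ J = {4, 5, 6, 7, 8, 9, 10, 11, 12, 13}); total cost 10 + 5 + 6 = 21.
No covering selection has total cost below 21.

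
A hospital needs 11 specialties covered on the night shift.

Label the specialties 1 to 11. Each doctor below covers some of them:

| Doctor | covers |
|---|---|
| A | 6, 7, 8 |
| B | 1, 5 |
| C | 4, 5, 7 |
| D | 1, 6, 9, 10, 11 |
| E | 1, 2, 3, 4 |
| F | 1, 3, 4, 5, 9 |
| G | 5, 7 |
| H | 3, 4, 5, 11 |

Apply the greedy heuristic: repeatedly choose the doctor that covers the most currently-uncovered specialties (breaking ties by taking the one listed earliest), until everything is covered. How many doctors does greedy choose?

Greedy: pick D (covers 5 new) → pick C (covers 3 new) → pick E (covers 2 new) → pick A (covers 1 new). Total picks: 4.

4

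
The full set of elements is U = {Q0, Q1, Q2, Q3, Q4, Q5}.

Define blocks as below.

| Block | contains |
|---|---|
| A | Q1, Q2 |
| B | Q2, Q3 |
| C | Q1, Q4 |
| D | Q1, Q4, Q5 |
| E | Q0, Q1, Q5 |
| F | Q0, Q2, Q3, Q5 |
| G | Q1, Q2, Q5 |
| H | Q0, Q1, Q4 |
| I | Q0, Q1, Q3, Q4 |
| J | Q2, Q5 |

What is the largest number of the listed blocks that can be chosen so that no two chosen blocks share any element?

B, H are pairwise disjoint (B={Q2,Q3}; H={Q0,Q1,Q4}).
Every remaining block overlaps one of these, and no 3 of the listed blocks are pairwise disjoint, so 2 is the maximum.

2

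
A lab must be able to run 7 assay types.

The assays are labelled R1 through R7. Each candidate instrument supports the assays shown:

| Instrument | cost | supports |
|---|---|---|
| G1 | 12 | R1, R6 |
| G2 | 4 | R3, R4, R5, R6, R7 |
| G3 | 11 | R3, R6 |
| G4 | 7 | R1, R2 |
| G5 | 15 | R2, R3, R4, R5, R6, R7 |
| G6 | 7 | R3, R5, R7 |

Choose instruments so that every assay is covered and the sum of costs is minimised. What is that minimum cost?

11

G2, G4 together cover every assay (G2 ∪ G4 = {R1, R2, R3, R4, R5, R6, R7}); total cost 4 + 7 = 11.
No covering selection has total cost below 11.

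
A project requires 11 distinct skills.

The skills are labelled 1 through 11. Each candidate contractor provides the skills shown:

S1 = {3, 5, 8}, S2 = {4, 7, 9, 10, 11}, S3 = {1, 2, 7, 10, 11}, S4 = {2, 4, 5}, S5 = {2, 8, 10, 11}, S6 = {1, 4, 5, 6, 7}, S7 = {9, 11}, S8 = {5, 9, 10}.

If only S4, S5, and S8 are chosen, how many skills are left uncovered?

Union of S4, S5, S8 = {2, 4, 5, 8, 9, 10, 11}.
Not covered: 1, 3, 6, 7 — 4 skills.

4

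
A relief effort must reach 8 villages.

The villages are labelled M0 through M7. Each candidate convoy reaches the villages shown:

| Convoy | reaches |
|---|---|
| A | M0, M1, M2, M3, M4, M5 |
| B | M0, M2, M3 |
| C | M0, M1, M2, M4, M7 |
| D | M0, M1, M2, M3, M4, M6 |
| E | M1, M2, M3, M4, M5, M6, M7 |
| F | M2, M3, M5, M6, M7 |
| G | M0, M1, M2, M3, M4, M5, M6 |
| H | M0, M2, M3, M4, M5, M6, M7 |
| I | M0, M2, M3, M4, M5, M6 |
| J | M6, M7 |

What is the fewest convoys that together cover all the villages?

B and E together: B ∪ E = {M0, M1, M2, M3, M4, M5, M6, M7} — every village is covered.
No single convoy has all 8 villages (the largest, E, has 7), so 2 is optimal.

2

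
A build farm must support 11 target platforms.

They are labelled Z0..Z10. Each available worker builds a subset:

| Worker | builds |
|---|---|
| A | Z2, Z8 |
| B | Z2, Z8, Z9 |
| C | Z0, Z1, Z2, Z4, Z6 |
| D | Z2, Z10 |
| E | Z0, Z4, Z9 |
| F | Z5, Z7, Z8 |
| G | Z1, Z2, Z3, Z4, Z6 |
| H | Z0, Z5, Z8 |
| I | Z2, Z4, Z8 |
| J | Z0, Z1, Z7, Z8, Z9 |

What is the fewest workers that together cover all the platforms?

4

Take {D, E, F, G}. Their union is {Z0, Z1, Z2, Z3, Z4, Z5, Z6, Z7, Z8, Z9, Z10}, which is all 11 platforms.
No 3 of the 10 workers cover everything (all 120 combinations miss at least one platform), so 4 is optimal.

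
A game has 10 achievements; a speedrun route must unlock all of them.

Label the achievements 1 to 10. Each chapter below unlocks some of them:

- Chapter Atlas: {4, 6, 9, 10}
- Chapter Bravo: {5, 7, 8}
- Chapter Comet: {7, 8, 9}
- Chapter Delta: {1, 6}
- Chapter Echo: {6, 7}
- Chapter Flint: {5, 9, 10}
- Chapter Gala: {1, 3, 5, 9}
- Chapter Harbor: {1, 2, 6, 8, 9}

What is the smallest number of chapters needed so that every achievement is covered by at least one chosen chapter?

Atlas and Bravo and Gala and Harbor together: Atlas ∪ Bravo ∪ Gala ∪ Harbor = {1, 2, 3, 4, 5, 6, 7, 8, 9, 10} — every achievement is covered.
Only Harbor contains 2, so Harbor is forced; the remaining 5 achievements need at least 3 more chapters (each remaining chapter adds at most 2) — so at least 4 chapters are needed, and 4 is optimal.

4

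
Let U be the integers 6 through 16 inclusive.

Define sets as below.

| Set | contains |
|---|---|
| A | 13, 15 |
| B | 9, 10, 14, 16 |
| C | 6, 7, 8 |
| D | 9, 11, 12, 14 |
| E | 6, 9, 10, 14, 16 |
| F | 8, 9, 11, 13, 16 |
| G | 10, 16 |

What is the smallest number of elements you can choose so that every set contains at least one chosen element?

4

The 4 elements {8, 10, 12, 13} hit every set.
The sets A, C, D, G are pairwise disjoint, so any hitting set needs a separate element for each — at least 4. Hence 4 is optimal.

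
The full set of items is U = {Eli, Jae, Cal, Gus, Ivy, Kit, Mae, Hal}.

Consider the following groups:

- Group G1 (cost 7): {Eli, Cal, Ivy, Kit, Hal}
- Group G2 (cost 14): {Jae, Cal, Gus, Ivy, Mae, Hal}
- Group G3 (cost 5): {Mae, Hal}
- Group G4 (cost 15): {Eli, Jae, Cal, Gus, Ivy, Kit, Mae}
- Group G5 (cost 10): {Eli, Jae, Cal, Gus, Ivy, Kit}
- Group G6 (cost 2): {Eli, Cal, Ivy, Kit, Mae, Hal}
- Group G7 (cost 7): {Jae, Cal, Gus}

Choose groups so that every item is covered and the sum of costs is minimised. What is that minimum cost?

G6, G7 together cover every item (G6 ∪ G7 = {Eli, Jae, Cal, Gus, Ivy, Kit, Mae, Hal}); total cost 2 + 7 = 9.
No covering selection has total cost below 9.

9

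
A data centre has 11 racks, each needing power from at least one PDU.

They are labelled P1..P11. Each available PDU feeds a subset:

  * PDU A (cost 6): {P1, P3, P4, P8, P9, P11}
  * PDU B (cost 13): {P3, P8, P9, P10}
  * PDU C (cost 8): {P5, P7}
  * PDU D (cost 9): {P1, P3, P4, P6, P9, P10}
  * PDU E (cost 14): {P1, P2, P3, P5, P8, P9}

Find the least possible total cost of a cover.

A, C, D, E together cover every rack (A ∪ C ∪ D ∪ E = {P1, P2, P3, P4, P5, P6, P7, P8, P9, P10, P11}); total cost 6 + 8 + 9 + 14 = 37.
No covering selection has total cost below 37.

37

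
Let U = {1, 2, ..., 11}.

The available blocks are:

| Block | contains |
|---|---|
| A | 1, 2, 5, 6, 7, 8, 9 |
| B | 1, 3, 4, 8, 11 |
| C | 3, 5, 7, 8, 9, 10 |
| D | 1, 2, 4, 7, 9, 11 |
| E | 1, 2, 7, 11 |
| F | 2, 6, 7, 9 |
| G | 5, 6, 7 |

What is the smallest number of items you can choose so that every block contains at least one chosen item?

2

H = {4, 7} meets every block (each contains at least one member of H), and |H| = 2.
The blocks B, G are pairwise disjoint, so any hitting set needs a separate item for each — at least 2. Hence 2 is optimal.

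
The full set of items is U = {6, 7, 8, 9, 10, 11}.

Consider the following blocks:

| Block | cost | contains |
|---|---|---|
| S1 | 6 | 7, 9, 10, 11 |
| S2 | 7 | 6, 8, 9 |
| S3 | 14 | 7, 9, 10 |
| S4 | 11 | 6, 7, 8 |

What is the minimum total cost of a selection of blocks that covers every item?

S1, S2 together cover every item (S1 ∪ S2 = {6, 7, 8, 9, 10, 11}); total cost 6 + 7 = 13.
No covering selection has total cost below 13.

13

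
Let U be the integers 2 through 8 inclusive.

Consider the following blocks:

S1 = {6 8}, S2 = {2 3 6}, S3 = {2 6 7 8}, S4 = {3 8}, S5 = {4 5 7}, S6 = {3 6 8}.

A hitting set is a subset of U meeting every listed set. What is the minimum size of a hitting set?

H = {2, 5, 8} meets every block (each contains at least one member of H), and |H| = 3.
No choice of 2 elements meets every block, so 3 is the minimum.

3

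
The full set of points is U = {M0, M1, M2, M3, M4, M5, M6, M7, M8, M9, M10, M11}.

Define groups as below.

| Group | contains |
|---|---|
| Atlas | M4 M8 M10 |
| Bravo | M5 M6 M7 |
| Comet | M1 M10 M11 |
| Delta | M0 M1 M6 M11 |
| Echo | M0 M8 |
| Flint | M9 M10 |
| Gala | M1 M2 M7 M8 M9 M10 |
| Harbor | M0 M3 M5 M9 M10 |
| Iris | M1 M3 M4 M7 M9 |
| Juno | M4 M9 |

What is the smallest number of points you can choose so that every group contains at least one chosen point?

4

Take H = {M6, M8, M9, M10}. Each listed group contains at least one of these, so H is a hitting set of size 4.
The groups Bravo, Comet, Echo, Juno are pairwise disjoint, so any hitting set needs a separate point for each — at least 4. Hence 4 is optimal.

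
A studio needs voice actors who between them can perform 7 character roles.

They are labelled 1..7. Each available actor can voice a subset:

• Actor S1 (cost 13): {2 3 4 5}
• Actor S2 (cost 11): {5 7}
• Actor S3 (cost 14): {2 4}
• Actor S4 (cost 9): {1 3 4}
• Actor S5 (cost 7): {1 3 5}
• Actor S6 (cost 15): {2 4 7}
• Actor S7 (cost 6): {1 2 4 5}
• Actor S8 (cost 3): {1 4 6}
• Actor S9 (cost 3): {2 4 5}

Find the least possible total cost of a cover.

24

S2, S5, S8, S9 together cover every role (S2 ∪ S5 ∪ S8 ∪ S9 = {1, 2, 3, 4, 5, 6, 7}); total cost 11 + 7 + 3 + 3 = 24.
No covering selection has total cost below 24.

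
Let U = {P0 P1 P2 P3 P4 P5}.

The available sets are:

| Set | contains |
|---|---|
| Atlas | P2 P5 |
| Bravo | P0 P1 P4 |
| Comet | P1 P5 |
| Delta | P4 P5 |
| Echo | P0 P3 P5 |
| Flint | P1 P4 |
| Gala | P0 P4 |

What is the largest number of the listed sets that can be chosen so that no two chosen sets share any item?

Comet, Gala are pairwise disjoint (Comet={P1,P5}; Gala={P0,P4}).
Every remaining set overlaps one of these, and no 3 of the listed sets are pairwise disjoint, so 2 is the maximum.

2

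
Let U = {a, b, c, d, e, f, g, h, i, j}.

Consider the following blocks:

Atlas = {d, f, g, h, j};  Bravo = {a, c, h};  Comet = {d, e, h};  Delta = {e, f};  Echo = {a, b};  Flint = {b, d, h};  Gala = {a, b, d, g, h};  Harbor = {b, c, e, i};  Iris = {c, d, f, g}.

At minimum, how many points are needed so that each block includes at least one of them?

The 3 points {a, d, e} hit every block.
No choice of 2 points meets every block, so 3 is the minimum.

3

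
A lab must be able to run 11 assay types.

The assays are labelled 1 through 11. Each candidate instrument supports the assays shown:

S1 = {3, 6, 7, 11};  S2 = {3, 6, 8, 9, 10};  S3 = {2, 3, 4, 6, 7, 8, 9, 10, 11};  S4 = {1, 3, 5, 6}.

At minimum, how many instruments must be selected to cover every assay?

S3 and S4 together: S3 ∪ S4 = {1, 2, 3, 4, 5, 6, 7, 8, 9, 10, 11} — every assay is covered.
No single instrument has all 11 assays (the largest, S3, has 9), so 2 is optimal.

2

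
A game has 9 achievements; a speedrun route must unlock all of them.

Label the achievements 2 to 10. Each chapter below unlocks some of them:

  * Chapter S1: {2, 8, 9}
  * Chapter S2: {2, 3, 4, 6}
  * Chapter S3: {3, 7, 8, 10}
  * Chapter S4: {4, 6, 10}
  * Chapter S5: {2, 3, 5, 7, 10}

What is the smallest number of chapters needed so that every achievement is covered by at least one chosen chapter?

3

S1 and S4 and S5 together: S1 ∪ S4 ∪ S5 = {2, 3, 4, 5, 6, 7, 8, 9, 10} — every achievement is covered.
Only S5 contains 5, so S5 is forced; the remaining 4 achievements need at least 2 more chapters (each remaining chapter adds at most 2) — so at least 3 chapters are needed, and 3 is optimal.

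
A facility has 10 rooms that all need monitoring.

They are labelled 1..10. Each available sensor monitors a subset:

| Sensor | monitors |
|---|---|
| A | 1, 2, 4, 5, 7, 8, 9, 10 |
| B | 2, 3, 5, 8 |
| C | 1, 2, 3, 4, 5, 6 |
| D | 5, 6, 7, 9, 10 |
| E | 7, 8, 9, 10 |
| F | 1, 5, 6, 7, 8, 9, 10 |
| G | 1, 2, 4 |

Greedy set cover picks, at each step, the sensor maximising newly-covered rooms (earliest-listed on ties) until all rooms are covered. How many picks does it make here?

Greedy: pick A (covers 8 new) → pick C (covers 2 new). Total picks: 2.

2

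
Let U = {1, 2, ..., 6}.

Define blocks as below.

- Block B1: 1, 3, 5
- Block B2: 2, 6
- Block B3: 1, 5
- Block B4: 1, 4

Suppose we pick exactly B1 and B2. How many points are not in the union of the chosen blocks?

Union of B1, B2 = {1, 2, 3, 5, 6}.
Not covered: 4 — 1 point.

1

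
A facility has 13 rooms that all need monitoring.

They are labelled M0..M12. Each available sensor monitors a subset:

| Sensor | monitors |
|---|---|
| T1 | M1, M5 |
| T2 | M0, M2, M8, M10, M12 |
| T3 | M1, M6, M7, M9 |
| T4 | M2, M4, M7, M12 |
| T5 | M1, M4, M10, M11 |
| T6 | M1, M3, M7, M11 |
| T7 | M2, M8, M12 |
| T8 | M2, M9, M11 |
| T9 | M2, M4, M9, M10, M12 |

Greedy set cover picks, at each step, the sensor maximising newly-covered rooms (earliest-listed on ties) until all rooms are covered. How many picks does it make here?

Greedy: pick T2 (covers 5 new) → pick T3 (covers 4 new) → pick T5 (covers 2 new) → pick T1 (covers 1 new) → pick T6 (covers 1 new). Total picks: 5.

5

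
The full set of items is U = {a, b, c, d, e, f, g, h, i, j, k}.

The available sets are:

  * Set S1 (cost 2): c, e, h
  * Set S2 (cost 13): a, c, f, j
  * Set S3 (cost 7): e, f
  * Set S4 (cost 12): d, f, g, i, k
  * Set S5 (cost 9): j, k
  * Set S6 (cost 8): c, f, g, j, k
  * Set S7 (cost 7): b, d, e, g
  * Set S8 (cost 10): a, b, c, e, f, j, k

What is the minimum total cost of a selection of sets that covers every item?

24

S1, S4, S8 together cover every item (S1 ∪ S4 ∪ S8 = {a, b, c, d, e, f, g, h, i, j, k}); total cost 2 + 12 + 10 = 24.
The greedy pick S1, S6, S7, S8, S4 costs 39; no covering selection beats 24.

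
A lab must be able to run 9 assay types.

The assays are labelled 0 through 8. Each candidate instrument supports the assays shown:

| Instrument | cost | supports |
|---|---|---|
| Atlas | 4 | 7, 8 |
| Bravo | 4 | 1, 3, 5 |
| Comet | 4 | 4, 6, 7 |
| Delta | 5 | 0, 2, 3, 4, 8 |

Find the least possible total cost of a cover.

13

Bravo, Comet, Delta together cover every assay (Bravo ∪ Comet ∪ Delta = {0, 1, 2, 3, 4, 5, 6, 7, 8}); total cost 4 + 4 + 5 = 13.
No covering selection has total cost below 13.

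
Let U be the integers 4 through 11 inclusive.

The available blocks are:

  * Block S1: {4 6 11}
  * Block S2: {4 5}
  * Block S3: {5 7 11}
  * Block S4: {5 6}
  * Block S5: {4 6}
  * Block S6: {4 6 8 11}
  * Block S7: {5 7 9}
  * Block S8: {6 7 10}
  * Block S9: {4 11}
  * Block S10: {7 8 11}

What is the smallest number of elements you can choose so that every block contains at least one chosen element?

3

Take H = {5, 6, 11}. Each listed block contains at least one of these, so H is a hitting set of size 3.
No choice of 2 elements meets every block, so 3 is the minimum.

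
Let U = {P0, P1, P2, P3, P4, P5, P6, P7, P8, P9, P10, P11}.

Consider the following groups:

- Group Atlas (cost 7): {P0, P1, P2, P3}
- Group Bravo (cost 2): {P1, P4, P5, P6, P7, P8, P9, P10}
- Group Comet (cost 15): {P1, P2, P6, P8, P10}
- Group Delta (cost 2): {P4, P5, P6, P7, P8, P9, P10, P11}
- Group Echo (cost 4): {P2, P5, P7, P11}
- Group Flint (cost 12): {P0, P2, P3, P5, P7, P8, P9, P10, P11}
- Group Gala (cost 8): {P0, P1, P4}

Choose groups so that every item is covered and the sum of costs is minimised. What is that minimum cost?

Atlas, Delta together cover every item (Atlas ∪ Delta = {P0, P1, P2, P3, P4, P5, P6, P7, P8, P9, P10, P11}); total cost 7 + 2 = 9.
The greedy pick Bravo, Delta, Atlas costs 11; no covering selection beats 9.

9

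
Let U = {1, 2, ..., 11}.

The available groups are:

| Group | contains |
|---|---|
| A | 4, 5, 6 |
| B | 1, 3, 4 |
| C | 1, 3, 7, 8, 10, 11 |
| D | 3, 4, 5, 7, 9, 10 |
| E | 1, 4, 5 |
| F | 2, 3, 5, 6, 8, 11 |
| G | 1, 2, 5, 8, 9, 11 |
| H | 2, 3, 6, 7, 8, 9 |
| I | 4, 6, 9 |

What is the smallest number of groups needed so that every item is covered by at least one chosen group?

3

A and C and H together: A ∪ C ∪ H = {1, 2, 3, 4, 5, 6, 7, 8, 9, 10, 11} — every item is covered.
No 2 of the 9 groups cover everything (all 36 combinations miss at least one item), so 3 is optimal.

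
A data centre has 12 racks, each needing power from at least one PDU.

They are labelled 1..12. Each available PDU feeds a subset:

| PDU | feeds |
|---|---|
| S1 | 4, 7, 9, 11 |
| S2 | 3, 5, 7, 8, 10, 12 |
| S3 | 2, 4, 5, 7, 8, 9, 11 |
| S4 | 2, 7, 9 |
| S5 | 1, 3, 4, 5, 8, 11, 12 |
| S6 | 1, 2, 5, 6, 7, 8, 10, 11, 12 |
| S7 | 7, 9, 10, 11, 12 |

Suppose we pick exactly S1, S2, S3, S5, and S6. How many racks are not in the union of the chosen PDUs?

Union of S1, S2, S3, S5, S6 = {1, 2, 3, 4, 5, 6, 7, 8, 9, 10, 11, 12} — that's every rack, so 0 are uncovered.

0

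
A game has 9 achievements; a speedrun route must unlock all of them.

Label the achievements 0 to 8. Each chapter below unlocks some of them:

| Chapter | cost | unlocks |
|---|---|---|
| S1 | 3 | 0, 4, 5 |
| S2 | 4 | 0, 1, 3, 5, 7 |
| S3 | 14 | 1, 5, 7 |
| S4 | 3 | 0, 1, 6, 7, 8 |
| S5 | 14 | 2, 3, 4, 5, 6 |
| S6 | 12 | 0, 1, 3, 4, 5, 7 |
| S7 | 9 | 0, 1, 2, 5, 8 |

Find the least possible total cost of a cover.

17

S4, S5 together cover every achievement (S4 ∪ S5 = {0, 1, 2, 3, 4, 5, 6, 7, 8}); total cost 3 + 14 = 17.
The greedy pick S4, S1, S2, S7 costs 19; no covering selection beats 17.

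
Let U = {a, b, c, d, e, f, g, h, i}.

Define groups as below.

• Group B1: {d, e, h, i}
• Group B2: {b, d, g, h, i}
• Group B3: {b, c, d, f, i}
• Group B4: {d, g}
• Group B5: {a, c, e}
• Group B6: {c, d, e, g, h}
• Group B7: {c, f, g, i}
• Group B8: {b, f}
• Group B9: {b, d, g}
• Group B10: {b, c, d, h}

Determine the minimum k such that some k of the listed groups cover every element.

B3, B5, and B6 cover everything between them: the union {a, b, c, d, e, f, g, h, i} is all of U.
Only B5 contains a, so B5 is forced; the remaining 6 elements need at least 2 more groups (each remaining group adds at most 5) — so at least 3 groups are needed, and 3 is optimal.

3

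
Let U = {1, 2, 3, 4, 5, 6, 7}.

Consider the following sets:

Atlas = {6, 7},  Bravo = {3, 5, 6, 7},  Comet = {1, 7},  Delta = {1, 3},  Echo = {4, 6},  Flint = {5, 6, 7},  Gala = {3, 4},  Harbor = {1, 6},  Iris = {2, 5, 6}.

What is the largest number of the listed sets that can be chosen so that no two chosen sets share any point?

Comet, Gala, Iris are pairwise disjoint (Comet={1,7}; Gala={3,4}; Iris={2,5,6}).
Every remaining set overlaps one of these, and no 4 of the listed sets are pairwise disjoint, so 3 is the maximum.

3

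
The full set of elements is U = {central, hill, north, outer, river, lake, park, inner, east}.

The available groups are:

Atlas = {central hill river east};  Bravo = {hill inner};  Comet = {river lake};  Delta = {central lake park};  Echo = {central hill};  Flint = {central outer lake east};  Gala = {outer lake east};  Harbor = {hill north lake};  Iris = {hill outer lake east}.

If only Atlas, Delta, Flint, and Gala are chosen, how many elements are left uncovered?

2

Union of Atlas, Delta, Flint, Gala = {central, hill, outer, river, lake, park, east}.
Not covered: north, inner — 2 elements.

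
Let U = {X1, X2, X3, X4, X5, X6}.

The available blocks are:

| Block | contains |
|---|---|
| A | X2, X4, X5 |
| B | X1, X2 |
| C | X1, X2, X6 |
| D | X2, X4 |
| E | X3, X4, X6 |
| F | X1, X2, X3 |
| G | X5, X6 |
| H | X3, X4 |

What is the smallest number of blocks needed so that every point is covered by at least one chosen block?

Take {B, G, H}. Their union is {X1, X2, X3, X4, X5, X6}, which is all 6 points.
No 2 of the 8 blocks cover everything (all 28 combinations miss at least one point), so 3 is optimal.

3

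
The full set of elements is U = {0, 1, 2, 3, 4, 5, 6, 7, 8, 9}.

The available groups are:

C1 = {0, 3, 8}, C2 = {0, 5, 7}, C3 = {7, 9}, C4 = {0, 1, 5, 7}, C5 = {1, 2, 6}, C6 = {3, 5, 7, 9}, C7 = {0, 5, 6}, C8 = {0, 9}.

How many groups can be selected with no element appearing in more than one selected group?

3

C1, C3, C5 are pairwise disjoint (C1={0,3,8}; C3={7,9}; C5={1,2,6}).
Every remaining group overlaps one of these, and no 4 of the listed groups are pairwise disjoint, so 3 is the maximum.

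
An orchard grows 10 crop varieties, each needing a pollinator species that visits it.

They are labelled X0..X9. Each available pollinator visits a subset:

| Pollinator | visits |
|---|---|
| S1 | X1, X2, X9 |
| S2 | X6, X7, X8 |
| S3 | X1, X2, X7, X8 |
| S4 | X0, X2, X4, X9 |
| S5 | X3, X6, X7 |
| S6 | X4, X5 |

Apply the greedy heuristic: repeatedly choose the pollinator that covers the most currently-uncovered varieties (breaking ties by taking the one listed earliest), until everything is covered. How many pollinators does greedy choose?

4

Greedy: pick S3 (covers 4 new) → pick S4 (covers 3 new) → pick S5 (covers 2 new) → pick S6 (covers 1 new). Total picks: 4.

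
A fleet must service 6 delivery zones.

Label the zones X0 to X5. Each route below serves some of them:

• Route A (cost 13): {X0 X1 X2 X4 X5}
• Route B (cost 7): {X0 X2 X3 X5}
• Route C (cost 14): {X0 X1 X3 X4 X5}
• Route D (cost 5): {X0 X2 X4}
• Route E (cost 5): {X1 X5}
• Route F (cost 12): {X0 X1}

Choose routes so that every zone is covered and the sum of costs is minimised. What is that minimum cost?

17

B, D, E together cover every zone (B ∪ D ∪ E = {X0, X1, X2, X3, X4, X5}); total cost 7 + 5 + 5 = 17.
No covering selection has total cost below 17.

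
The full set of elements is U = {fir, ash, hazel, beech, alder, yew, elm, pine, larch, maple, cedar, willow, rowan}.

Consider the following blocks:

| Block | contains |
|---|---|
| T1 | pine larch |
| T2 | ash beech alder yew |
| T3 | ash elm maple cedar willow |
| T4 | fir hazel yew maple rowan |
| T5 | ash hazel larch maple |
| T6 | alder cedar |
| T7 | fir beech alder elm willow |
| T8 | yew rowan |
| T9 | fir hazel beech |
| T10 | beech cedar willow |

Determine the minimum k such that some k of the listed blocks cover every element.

4

T1 and T3 and T4 and T7 together: T1 ∪ T3 ∪ T4 ∪ T7 = {fir, ash, hazel, beech, alder, yew, elm, pine, larch, maple, cedar, willow, rowan} — every element is covered.
Only T1 contains pine, so T1 is forced; the remaining 11 elements need at least 3 more blocks (each remaining block adds at most 5) — so at least 4 blocks are needed, and 4 is optimal.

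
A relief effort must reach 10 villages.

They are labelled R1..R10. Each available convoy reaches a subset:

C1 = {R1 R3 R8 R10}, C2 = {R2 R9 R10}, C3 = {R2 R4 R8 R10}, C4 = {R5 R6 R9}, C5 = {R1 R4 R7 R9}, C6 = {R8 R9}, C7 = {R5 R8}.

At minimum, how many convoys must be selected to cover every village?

4

C1 and C2 and C4 and C5 together: C1 ∪ C2 ∪ C4 ∪ C5 = {R1, R2, R3, R4, R5, R6, R7, R8, R9, R10} — every village is covered.
No 3 of the 7 convoys cover everything (all 35 combinations miss at least one village), so 4 is optimal.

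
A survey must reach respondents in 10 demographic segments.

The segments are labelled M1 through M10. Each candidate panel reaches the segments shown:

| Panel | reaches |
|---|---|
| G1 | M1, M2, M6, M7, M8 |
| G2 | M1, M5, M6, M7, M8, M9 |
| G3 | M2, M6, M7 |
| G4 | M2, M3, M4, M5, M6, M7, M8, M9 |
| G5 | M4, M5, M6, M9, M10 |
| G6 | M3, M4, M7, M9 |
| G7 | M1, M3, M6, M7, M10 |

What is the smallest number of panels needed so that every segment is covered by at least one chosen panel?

G4 and G7 together: G4 ∪ G7 = {M1, M2, M3, M4, M5, M6, M7, M8, M9, M10} — every segment is covered.
No single panel has all 10 segments (the largest, G4, has 8), so 2 is optimal.

2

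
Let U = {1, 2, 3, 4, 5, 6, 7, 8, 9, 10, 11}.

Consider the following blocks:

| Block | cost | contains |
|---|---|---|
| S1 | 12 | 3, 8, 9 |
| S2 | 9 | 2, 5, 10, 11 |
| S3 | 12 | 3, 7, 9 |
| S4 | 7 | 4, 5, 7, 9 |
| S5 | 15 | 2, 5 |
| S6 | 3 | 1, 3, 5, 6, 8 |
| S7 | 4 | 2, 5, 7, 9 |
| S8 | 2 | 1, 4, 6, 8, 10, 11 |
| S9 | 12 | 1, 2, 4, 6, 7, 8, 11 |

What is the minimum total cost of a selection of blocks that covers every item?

9

S6, S7, S8 together cover every item (S6 ∪ S7 ∪ S8 = {1, 2, 3, 4, 5, 6, 7, 8, 9, 10, 11}); total cost 3 + 4 + 2 = 9.
No covering selection has total cost below 9.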